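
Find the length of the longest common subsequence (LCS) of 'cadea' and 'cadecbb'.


DP table for LCS of 'cadea' and 'cadecbb':
       c  a  d  e  c  b  b
    0  0  0  0  0  0  0  0
  c 0  1  1  1  1  1  1  1
  a 0  1  2  2  2  2  2  2
  d 0  1  2  3  3  3  3  3
  e 0  1  2  3  4  4  4  4
  a 0  1  2  3  4  4  4  4
LCS: 'cade'
LCS length = 4

4


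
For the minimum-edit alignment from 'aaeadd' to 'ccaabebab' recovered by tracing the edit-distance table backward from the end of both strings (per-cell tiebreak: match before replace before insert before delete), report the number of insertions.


Edit distance = 6. Backtracking from cell (6, 9) with preference match > replace > insert > delete,
then listing the resulting alignment 'aaeadd' -> 'ccaabebab' left to right:
  Step 1: insert 'c' [insertion #1]
  Step 2: insert 'c' [insertion #2]
  Step 3: keep 'a'
  Step 4: keep 'a'
  Step 5: insert 'b' [insertion #3]
  Step 6: keep 'e'
  Step 7: replace a->b
  Step 8: replace d->a
  Step 9: replace d->b
Total insertions: 3

3


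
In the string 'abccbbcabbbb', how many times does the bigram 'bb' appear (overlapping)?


Scanning 'abccbbcabbbb' for bigram 'bb':
  Position 0: 'ab' -> no
  Position 1: 'bc' -> no
  Position 2: 'cc' -> no
  Position 3: 'cb' -> no
  Position 4: 'bb' -> MATCH
  Position 5: 'bc' -> no
  Position 6: 'ca' -> no
  Position 7: 'ab' -> no
  Position 8: 'bb' -> MATCH
  Position 9: 'bb' -> MATCH
  Position 10: 'bb' -> MATCH
Total matches: 4

4


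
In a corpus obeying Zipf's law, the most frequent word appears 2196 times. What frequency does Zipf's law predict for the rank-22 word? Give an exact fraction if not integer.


Zipf's law: freq(rank) = f1 / rank
f1 = 2196, rank = 22
freq = 2196 / 22
GCD(2196, 22) = 2
Simplified: 1098/11

1098/11


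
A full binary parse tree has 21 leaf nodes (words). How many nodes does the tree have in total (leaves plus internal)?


Leaf nodes (terminals): 21
Internal nodes = n - 1 = 21 - 1 = 20
Total = leaves + internal = 21 + 20 = 41

41


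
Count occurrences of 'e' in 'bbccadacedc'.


Scanning 'bbccadacedc' for 'e':
  Position 8: 'e' -> MATCH (count: 1)
Total occurrences of 'e': 1

1


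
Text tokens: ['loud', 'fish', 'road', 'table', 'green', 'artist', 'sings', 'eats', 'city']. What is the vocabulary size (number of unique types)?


Listing all tokens and tracking unique types:
  Token 1: 'loud' -> NEW (unique so far: 1)
  Token 2: 'fish' -> NEW (unique so far: 2)
  Token 3: 'road' -> NEW (unique so far: 3)
  Token 4: 'table' -> NEW (unique so far: 4)
  Token 5: 'green' -> NEW (unique so far: 5)
  Token 6: 'artist' -> NEW (unique so far: 6)
  Token 7: 'sings' -> NEW (unique so far: 7)
  Token 8: 'eats' -> NEW (unique so far: 8)
  Token 9: 'city' -> NEW (unique so far: 9)
Unique types: ('artist', 'city', 'eats', 'fish', 'green', 'loud', 'road', 'sings', 'table')
Vocabulary size: 9

9


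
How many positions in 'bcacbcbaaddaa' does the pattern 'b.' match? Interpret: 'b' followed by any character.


Pattern: b. means 'b' followed by any character.
Scanning 'bcacbcbaaddaa' position-by-position:
  Pos 0: window 'bc' -> MATCH
  Pos 1: window 'ca' -> no
  Pos 2: window 'ac' -> no
  Pos 3: window 'cb' -> no
  Pos 4: window 'bc' -> MATCH
  Pos 5: window 'cb' -> no
  Pos 6: window 'ba' -> MATCH
  Pos 7: window 'aa' -> no
  Pos 8: window 'ad' -> no
  Pos 9: window 'dd' -> no
  Pos 10: window 'da' -> no
  Pos 11: window 'aa' -> no
  Pos 12: window 'a' -> no
Total matches: 3

3


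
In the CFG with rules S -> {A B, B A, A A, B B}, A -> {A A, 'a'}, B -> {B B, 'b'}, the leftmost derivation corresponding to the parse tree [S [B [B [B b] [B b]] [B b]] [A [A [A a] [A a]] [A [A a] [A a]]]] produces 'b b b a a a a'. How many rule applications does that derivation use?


Every bracketed nonterminal node [X ...] in the tree is produced by exactly one rule application.
Reading the tree off as a leftmost derivation:
  Step 1: S  =>  B A   (applied S -> B A)
  Step 2: B A  =>  B B A   (applied B -> B B)
  Step 3: B B A  =>  B B B A   (applied B -> B B)
  Step 4: B B B A  =>  b B B A   (applied B -> b)
  Step 5: b B B A  =>  b b B A   (applied B -> b)
  Step 6: b b B A  =>  b b b A   (applied B -> b)
  Step 7: b b b A  =>  b b b A A   (applied A -> A A)
  Step 8: b b b A A  =>  b b b A A A   (applied A -> A A)
  Step 9: b b b A A A  =>  b b b a A A   (applied A -> a)
  Step 10: b b b a A A  =>  b b b a a A   (applied A -> a)
  Step 11: b b b a a A  =>  b b b a a A A   (applied A -> A A)
  Step 12: b b b a a A A  =>  b b b a a a A   (applied A -> a)
  Step 13: b b b a a a A  =>  b b b a a a a   (applied A -> a)
Final yield: b b b a a a a
Total rewrite steps: 13

13


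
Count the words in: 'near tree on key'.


Counting words by splitting on spaces:
  Word 1: 'near'
  Word 2: 'tree'
  Word 3: 'on'
  Word 4: 'key'
Total words: 4

4


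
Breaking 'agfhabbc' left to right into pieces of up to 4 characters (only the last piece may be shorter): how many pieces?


'agfhabbc' has 8 characters.
Chunking with max size 4:
  Chunk 1: 'agfh' (positions 0-3)
  Chunk 2: 'abbc' (positions 4-7)
Total chunks: ceil(8 / 4) = 2

2


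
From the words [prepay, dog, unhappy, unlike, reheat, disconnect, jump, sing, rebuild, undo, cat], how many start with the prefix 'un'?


Checking each word for prefix 'un':
  'prepay' -> no (count: 0)
  'dog' -> no (count: 0)
  'unhappy' -> YES, starts with 'un' (count: 1)
  'unlike' -> YES, starts with 'un' (count: 2)
  'reheat' -> no (count: 2)
  'disconnect' -> no (count: 2)
  'jump' -> no (count: 2)
  'sing' -> no (count: 2)
  'rebuild' -> no (count: 2)
  'undo' -> YES, starts with 'un' (count: 3)
  'cat' -> no (count: 3)
Total with prefix 'un': 3

3


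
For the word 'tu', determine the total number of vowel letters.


Scanning each character of 'tu':
  Position 1: 't' -> consonant (running count: 0)
  Position 2: 'u' -> vowel (running count: 1)
Total vowels: 1

1


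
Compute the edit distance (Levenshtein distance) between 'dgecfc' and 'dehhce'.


Building DP table for s1='dgecfc' (len 6) and s2='dehhce' (len 6):
       d  e  h  h  c  e
    0  1  2  3  4  5  6
  d 1  0  1  2  3  4  5
  g 2  1  1  2  3  4  5
  e 3  2  1  2  3  4  4
  c 4  3  2  2  3  3  4
  f 5  4  3  3  3  4  4
  c 6  5  4  4  4  3  4
Edit distance = dp[6][6] = 4

4


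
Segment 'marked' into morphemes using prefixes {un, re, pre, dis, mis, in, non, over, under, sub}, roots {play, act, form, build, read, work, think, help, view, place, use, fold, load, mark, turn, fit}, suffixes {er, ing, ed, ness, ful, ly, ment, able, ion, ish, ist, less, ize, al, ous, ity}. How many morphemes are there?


Segmenting 'marked' against the inventory:
  'mark' -> root (morpheme 1)
  'ed' -> suffix (morpheme 2)
Total morphemes: 2

2


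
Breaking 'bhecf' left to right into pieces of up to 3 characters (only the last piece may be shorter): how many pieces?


'bhecf' has 5 characters.
Chunking with max size 3:
  Chunk 1: 'bhe' (positions 0-2)
  Chunk 2: 'cf' (positions 3-4)
Total chunks: ceil(5 / 3) = 2

2


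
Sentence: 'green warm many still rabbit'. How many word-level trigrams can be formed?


Word trigrams from [5] words:
  Trigram 1: (green warm many)
  Trigram 2: (warm many still)
  Trigram 3: (many still rabbit)
Total word trigrams: 5 - 2 = 3

3


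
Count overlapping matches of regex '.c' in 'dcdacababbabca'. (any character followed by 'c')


Pattern: .c means any character followed by 'c'.
Scanning 'dcdacababbabca' position-by-position:
  Pos 0: window 'dc' -> MATCH
  Pos 1: window 'cd' -> no
  Pos 2: window 'da' -> no
  Pos 3: window 'ac' -> MATCH
  Pos 4: window 'ca' -> no
  Pos 5: window 'ab' -> no
  Pos 6: window 'ba' -> no
  Pos 7: window 'ab' -> no
  Pos 8: window 'bb' -> no
  Pos 9: window 'ba' -> no
  Pos 10: window 'ab' -> no
  Pos 11: window 'bc' -> MATCH
  Pos 12: window 'ca' -> no
  Pos 13: window 'a' -> no
Total matches: 3

3


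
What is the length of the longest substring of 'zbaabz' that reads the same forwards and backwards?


Scanning 'zbaabz' for palindromic substrings.
Substring at positions 0-5: 'zbaabz'.
Check: reverse('zbaabz') = 'zbaabz' -> palindrome confirmed.
No longer palindromic substring exists; longest length = 6

6


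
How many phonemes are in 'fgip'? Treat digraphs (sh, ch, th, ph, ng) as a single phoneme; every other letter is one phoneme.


Parsing 'fgip' greedily, digraphs first:
  'f' -> consonant phoneme (phonemes so far: 1)
  'g' -> consonant phoneme (phonemes so far: 2)
  'i' -> vowel phoneme (phonemes so far: 3)
  'p' -> consonant phoneme (phonemes so far: 4)
Total phonemes: 4

4


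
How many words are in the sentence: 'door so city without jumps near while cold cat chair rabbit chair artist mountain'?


Counting words by splitting on spaces:
  Word 1: 'door'
  Word 2: 'so'
  Word 3: 'city'
  Word 4: 'without'
  Word 5: 'jumps'
  Word 6: 'near'
  Word 7: 'while'
  Word 8: 'cold'
  Word 9: 'cat'
  Word 10: 'chair'
  Word 11: 'rabbit'
  Word 12: 'chair'
  Word 13: 'artist'
  Word 14: 'mountain'
Total words: 14

14


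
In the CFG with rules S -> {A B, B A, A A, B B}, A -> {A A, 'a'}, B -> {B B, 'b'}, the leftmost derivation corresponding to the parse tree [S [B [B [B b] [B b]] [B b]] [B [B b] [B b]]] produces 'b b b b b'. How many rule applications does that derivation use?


Every bracketed nonterminal node [X ...] in the tree is produced by exactly one rule application.
Reading the tree off as a leftmost derivation:
  Step 1: S  =>  B B   (applied S -> B B)
  Step 2: B B  =>  B B B   (applied B -> B B)
  Step 3: B B B  =>  B B B B   (applied B -> B B)
  Step 4: B B B B  =>  b B B B   (applied B -> b)
  Step 5: b B B B  =>  b b B B   (applied B -> b)
  Step 6: b b B B  =>  b b b B   (applied B -> b)
  Step 7: b b b B  =>  b b b B B   (applied B -> B B)
  Step 8: b b b B B  =>  b b b b B   (applied B -> b)
  Step 9: b b b b B  =>  b b b b b   (applied B -> b)
Final yield: b b b b b
Total rewrite steps: 9

9


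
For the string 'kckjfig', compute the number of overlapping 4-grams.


String 'kckjfig' has length L = 7.
Number of overlapping n-grams = L - n + 1
Substituting: 7 - 4 + 1 = 4

4


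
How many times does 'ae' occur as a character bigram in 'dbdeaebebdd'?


Scanning 'dbdeaebebdd' for bigram 'ae':
  Position 0: 'db' -> no
  Position 1: 'bd' -> no
  Position 2: 'de' -> no
  Position 3: 'ea' -> no
  Position 4: 'ae' -> MATCH
  Position 5: 'eb' -> no
  Position 6: 'be' -> no
  Position 7: 'eb' -> no
  Position 8: 'bd' -> no
  Position 9: 'dd' -> no
Total matches: 1

1


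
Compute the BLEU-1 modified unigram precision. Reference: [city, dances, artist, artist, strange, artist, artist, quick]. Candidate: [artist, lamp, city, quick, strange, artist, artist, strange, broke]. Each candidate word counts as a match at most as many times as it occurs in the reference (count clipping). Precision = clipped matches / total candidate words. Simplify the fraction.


Reference word counts: {'artist': 4, 'city': 1, 'dances': 1, 'quick': 1, 'strange': 1}
Checking each candidate word (with clipping):
  'artist' -> in reference (ref count 4, used 1/4) -> match (matches: 1)
  'lamp' -> not in reference -> no match (matches: 1)
  'city' -> in reference (ref count 1, used 1/1) -> match (matches: 2)
  'quick' -> in reference (ref count 1, used 1/1) -> match (matches: 3)
  'strange' -> in reference (ref count 1, used 1/1) -> match (matches: 4)
  'artist' -> in reference (ref count 4, used 2/4) -> match (matches: 5)
  'artist' -> in reference (ref count 4, used 3/4) -> match (matches: 6)
  'strange' -> ref count 1 already used up (1/1) -> clipped, no match (matches: 6)
  'broke' -> not in reference -> no match (matches: 6)
Clipped matches: 6, Candidate length: 9
Precision = 6/9 = 2/3

2/3


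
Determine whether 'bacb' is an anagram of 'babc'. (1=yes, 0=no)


Sort characters of 'bacb': 'abbc'
Sort characters of 'babc': 'abbc'
Sorted forms match -> they ARE anagrams
Result: 1

1


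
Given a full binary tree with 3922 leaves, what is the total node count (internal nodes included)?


Leaf nodes (terminals): 3922
Internal nodes = n - 1 = 3922 - 1 = 3921
Total = leaves + internal = 3922 + 3921 = 7843

7843


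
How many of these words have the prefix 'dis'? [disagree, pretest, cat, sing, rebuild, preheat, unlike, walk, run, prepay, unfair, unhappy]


Checking each word for prefix 'dis':
  'disagree' -> YES, starts with 'dis' (count: 1)
  'pretest' -> no (count: 1)
  'cat' -> no (count: 1)
  'sing' -> no (count: 1)
  'rebuild' -> no (count: 1)
  'preheat' -> no (count: 1)
  'unlike' -> no (count: 1)
  'walk' -> no (count: 1)
  'run' -> no (count: 1)
  'prepay' -> no (count: 1)
  'unfair' -> no (count: 1)
  'unhappy' -> no (count: 1)
Total with prefix 'dis': 1

1


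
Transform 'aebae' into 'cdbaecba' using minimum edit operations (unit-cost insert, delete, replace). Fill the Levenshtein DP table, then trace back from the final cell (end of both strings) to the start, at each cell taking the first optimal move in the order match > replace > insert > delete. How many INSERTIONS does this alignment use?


Edit distance = 5. Backtracking from cell (5, 8) with preference match > replace > insert > delete,
then listing the resulting alignment 'aebae' -> 'cdbaecba' left to right:
  Step 1: replace a->c
  Step 2: replace e->d
  Step 3: keep 'b'
  Step 4: keep 'a'
  Step 5: keep 'e'
  Step 6: insert 'c' [insertion #1]
  Step 7: insert 'b' [insertion #2]
  Step 8: insert 'a' [insertion #3]
Total insertions: 3

3


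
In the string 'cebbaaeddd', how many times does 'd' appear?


Scanning 'cebbaaeddd' for 'd':
  Position 7: 'd' -> MATCH (count: 1)
  Position 8: 'd' -> MATCH (count: 2)
  Position 9: 'd' -> MATCH (count: 3)
Total occurrences of 'd': 3

3


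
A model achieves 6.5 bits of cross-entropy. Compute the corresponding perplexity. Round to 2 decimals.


Perplexity formula: PP = 2^H
H = 6.5
PP = 2^6.5
Decompose: 2^6.5 = 2^6 * 2^0.5 = 2^6 * sqrt(2)
2^6 = 64, sqrt(2) ~ 1.4142136
PP ~ 64 * 1.4142136 = 90.5096704
Rounded to 2 decimals: 90.51

90.51


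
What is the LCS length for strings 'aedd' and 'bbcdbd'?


DP table for LCS of 'aedd' and 'bbcdbd':
       b  b  c  d  b  d
    0  0  0  0  0  0  0
  a 0  0  0  0  0  0  0
  e 0  0  0  0  0  0  0
  d 0  0  0  0  1  1  1
  d 0  0  0  0  1  1  2
LCS: 'dd'
LCS length = 2

2


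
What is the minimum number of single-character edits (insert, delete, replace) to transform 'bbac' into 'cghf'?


Building DP table for s1='bbac' (len 4) and s2='cghf' (len 4):
       c  g  h  f
    0  1  2  3  4
  b 1  1  2  3  4
  b 2  2  2  3  4
  a 3  3  3  3  4
  c 4  3  4  4  4
Edit distance = dp[4][4] = 4

4


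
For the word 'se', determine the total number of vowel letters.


Scanning each character of 'se':
  Position 1: 's' -> consonant (running count: 0)
  Position 2: 'e' -> vowel (running count: 1)
Total vowels: 1

1


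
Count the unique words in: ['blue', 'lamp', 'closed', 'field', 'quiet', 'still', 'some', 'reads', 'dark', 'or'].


Listing all tokens and tracking unique types:
  Token 1: 'blue' -> NEW (unique so far: 1)
  Token 2: 'lamp' -> NEW (unique so far: 2)
  Token 3: 'closed' -> NEW (unique so far: 3)
  Token 4: 'field' -> NEW (unique so far: 4)
  Token 5: 'quiet' -> NEW (unique so far: 5)
  Token 6: 'still' -> NEW (unique so far: 6)
  Token 7: 'some' -> NEW (unique so far: 7)
  Token 8: 'reads' -> NEW (unique so far: 8)
  Token 9: 'dark' -> NEW (unique so far: 9)
  Token 10: 'or' -> NEW (unique so far: 10)
Unique types: ('blue', 'closed', 'dark', 'field', 'lamp', 'or', 'quiet', 'reads', 'some', 'still')
Vocabulary size: 10

10


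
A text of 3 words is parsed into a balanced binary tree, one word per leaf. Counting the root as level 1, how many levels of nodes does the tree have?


In a balanced binary tree with n leaves the deepest leaf is ceil(log2(n)) edges below the root,
so counting node levels inclusive of root and leaves gives ceil(log2(n)) + 1 levels.
log2(3) = 1.5850
ceil(1.5850) = 2
levels = 2 + 1 = 3

3


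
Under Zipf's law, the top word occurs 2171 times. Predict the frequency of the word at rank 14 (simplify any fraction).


Zipf's law: freq(rank) = f1 / rank
f1 = 2171, rank = 14
freq = 2171 / 14
GCD(2171, 14) = 1
Simplified: 2171/14

2171/14


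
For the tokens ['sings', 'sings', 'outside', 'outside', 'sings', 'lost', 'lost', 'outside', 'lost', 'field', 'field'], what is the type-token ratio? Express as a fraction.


Tokens: 11
Unique types: ('field', 'lost', 'outside', 'sings') = 4
TTR = 4/11
Already in lowest terms.

4/11


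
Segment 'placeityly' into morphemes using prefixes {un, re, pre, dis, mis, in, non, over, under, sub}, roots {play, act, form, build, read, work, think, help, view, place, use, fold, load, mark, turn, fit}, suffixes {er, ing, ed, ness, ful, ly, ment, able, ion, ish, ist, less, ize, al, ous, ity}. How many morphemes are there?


Segmenting 'placeityly' against the inventory:
  'place' -> root (morpheme 1)
  'ity' -> suffix (morpheme 2)
  'ly' -> suffix (morpheme 3)
Total morphemes: 3

3


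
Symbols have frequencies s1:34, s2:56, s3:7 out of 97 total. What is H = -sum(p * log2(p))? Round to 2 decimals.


Computing entropy H = -sum(p_i * log2(p_i)):
  s1: p = 34/97 = 0.3505, -p*log2(p) = 0.5301
  s2: p = 56/97 = 0.5773, -p*log2(p) = 0.4576
  s3: p = 7/97 = 0.0722, -p*log2(p) = 0.2737
H = sum of terms = 1.2614
Rounded to 2 decimals: 1.26

1.26


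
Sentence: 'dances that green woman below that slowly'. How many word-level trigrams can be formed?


Word trigrams from [7] words:
  Trigram 1: (dances that green)
  Trigram 2: (that green woman)
  Trigram 3: (green woman below)
  Trigram 4: (woman below that)
  Trigram 5: (below that slowly)
Total word trigrams: 7 - 2 = 5

5


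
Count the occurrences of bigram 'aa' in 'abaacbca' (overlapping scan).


Scanning 'abaacbca' for bigram 'aa':
  Position 0: 'ab' -> no
  Position 1: 'ba' -> no
  Position 2: 'aa' -> MATCH
  Position 3: 'ac' -> no
  Position 4: 'cb' -> no
  Position 5: 'bc' -> no
  Position 6: 'ca' -> no
Total matches: 1

1


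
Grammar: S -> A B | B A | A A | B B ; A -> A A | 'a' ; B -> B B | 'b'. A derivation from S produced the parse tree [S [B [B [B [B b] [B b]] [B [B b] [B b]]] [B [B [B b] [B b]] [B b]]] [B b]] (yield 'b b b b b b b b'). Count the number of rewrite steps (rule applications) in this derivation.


Every bracketed nonterminal node [X ...] in the tree is produced by exactly one rule application.
Reading the tree off as a leftmost derivation:
  Step 1: S  =>  B B   (applied S -> B B)
  Step 2: B B  =>  B B B   (applied B -> B B)
  Step 3: B B B  =>  B B B B   (applied B -> B B)
  Step 4: B B B B  =>  B B B B B   (applied B -> B B)
  Step 5: B B B B B  =>  b B B B B   (applied B -> b)
  Step 6: b B B B B  =>  b b B B B   (applied B -> b)
  Step 7: b b B B B  =>  b b B B B B   (applied B -> B B)
  Step 8: b b B B B B  =>  b b b B B B   (applied B -> b)
  Step 9: b b b B B B  =>  b b b b B B   (applied B -> b)
  Step 10: b b b b B B  =>  b b b b B B B   (applied B -> B B)
  Step 11: b b b b B B B  =>  b b b b B B B B   (applied B -> B B)
  Step 12: b b b b B B B B  =>  b b b b b B B B   (applied B -> b)
  Step 13: b b b b b B B B  =>  b b b b b b B B   (applied B -> b)
  Step 14: b b b b b b B B  =>  b b b b b b b B   (applied B -> b)
  Step 15: b b b b b b b B  =>  b b b b b b b b   (applied B -> b)
Final yield: b b b b b b b b
Total rewrite steps: 15

15


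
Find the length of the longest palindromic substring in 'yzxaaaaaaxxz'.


Scanning 'yzxaaaaaaxxz' for palindromic substrings.
Substring at positions 2-9: 'xaaaaaax'.
Check: reverse('xaaaaaax') = 'xaaaaaax' -> palindrome confirmed.
Neighbouring characters ('z' / 'x') break symmetry, so it cannot extend further.
No longer palindromic substring exists; longest length = 8

8


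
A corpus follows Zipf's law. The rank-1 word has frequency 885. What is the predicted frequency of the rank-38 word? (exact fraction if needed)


Zipf's law: freq(rank) = f1 / rank
f1 = 885, rank = 38
freq = 885 / 38
GCD(885, 38) = 1
Simplified: 885/38

885/38


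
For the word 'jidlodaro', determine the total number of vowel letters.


Scanning each character of 'jidlodaro':
  Position 1: 'j' -> consonant (running count: 0)
  Position 2: 'i' -> vowel (running count: 1)
  Position 3: 'd' -> consonant (running count: 1)
  Position 4: 'l' -> consonant (running count: 1)
  Position 5: 'o' -> vowel (running count: 2)
  Position 6: 'd' -> consonant (running count: 2)
  Position 7: 'a' -> vowel (running count: 3)
  Position 8: 'r' -> consonant (running count: 3)
  Position 9: 'o' -> vowel (running count: 4)
Total vowels: 4

4


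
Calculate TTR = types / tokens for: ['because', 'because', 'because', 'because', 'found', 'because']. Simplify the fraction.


Tokens: 6
Unique types: ('because', 'found') = 2
TTR = 2/6
Simplify: divide both by 2 -> 1/3
TTR = 1/3

1/3


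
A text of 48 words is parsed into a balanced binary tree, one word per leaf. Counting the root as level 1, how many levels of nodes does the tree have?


In a balanced binary tree with n leaves the deepest leaf is ceil(log2(n)) edges below the root,
so counting node levels inclusive of root and leaves gives ceil(log2(n)) + 1 levels.
log2(48) = 5.5850
ceil(5.5850) = 6
levels = 6 + 1 = 7

7


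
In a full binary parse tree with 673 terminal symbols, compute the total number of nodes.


Leaf nodes (terminals): 673
Internal nodes = n - 1 = 673 - 1 = 672
Total = leaves + internal = 673 + 672 = 1345

1345


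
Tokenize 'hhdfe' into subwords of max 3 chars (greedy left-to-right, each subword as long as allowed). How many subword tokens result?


'hhdfe' has 5 characters.
Chunking with max size 3:
  Chunk 1: 'hhd' (positions 0-2)
  Chunk 2: 'fe' (positions 3-4)
Total chunks: ceil(5 / 3) = 2

2


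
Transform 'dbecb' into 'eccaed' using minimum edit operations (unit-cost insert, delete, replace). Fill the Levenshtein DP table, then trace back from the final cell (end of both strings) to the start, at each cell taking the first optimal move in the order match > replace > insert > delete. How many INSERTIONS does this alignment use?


Edit distance = 6. Backtracking from cell (5, 6) with preference match > replace > insert > delete,
then listing the resulting alignment 'dbecb' -> 'eccaed' left to right:
  Step 1: insert 'e' [insertion #1]
  Step 2: replace d->c
  Step 3: replace b->c
  Step 4: replace e->a
  Step 5: replace c->e
  Step 6: replace b->d
Total insertions: 1

1


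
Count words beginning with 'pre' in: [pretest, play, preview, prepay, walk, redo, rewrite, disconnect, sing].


Checking each word for prefix 'pre':
  'pretest' -> YES, starts with 'pre' (count: 1)
  'play' -> no (count: 1)
  'preview' -> YES, starts with 'pre' (count: 2)
  'prepay' -> YES, starts with 'pre' (count: 3)
  'walk' -> no (count: 3)
  'redo' -> no (count: 3)
  'rewrite' -> no (count: 3)
  'disconnect' -> no (count: 3)
  'sing' -> no (count: 3)
Total with prefix 'pre': 3

3


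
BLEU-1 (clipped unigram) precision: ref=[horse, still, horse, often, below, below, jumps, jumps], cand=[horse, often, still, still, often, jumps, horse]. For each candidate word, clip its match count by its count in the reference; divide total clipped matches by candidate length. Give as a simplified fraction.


Reference word counts: {'below': 2, 'horse': 2, 'jumps': 2, 'often': 1, 'still': 1}
Checking each candidate word (with clipping):
  'horse' -> in reference (ref count 2, used 1/2) -> match (matches: 1)
  'often' -> in reference (ref count 1, used 1/1) -> match (matches: 2)
  'still' -> in reference (ref count 1, used 1/1) -> match (matches: 3)
  'still' -> ref count 1 already used up (1/1) -> clipped, no match (matches: 3)
  'often' -> ref count 1 already used up (1/1) -> clipped, no match (matches: 3)
  'jumps' -> in reference (ref count 2, used 1/2) -> match (matches: 4)
  'horse' -> in reference (ref count 2, used 2/2) -> match (matches: 5)
Clipped matches: 5, Candidate length: 7
Precision = 5/7

5/7


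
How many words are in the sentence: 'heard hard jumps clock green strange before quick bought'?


Counting words by splitting on spaces:
  Word 1: 'heard'
  Word 2: 'hard'
  Word 3: 'jumps'
  Word 4: 'clock'
  Word 5: 'green'
  Word 6: 'strange'
  Word 7: 'before'
  Word 8: 'quick'
  Word 9: 'bought'
Total words: 9

9


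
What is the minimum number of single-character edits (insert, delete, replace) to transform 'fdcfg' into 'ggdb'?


Building DP table for s1='fdcfg' (len 5) and s2='ggdb' (len 4):
       g  g  d  b
    0  1  2  3  4
  f 1  1  2  3  4
  d 2  2  2  2  3
  c 3  3  3  3  3
  f 4  4  4  4  4
  g 5  4  4  5  5
Edit distance = dp[5][4] = 5

5


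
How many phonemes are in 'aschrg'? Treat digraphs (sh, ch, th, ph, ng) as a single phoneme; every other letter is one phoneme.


Parsing 'aschrg' greedily, digraphs first:
  'a' -> vowel phoneme (phonemes so far: 1)
  's' -> consonant phoneme (phonemes so far: 2)
  'ch' -> digraph (1 consonant phoneme) (phonemes so far: 3)
  'r' -> consonant phoneme (phonemes so far: 4)
  'g' -> consonant phoneme (phonemes so far: 5)
Total phonemes: 5

5


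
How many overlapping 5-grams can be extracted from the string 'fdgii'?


String 'fdgii' has length L = 5.
Number of overlapping n-grams = L - n + 1
Substituting: 5 - 5 + 1 = 1

1


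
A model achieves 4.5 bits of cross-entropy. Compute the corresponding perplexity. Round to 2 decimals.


Perplexity formula: PP = 2^H
H = 4.5
PP = 2^4.5
Decompose: 2^4.5 = 2^4 * 2^0.5 = 2^4 * sqrt(2)
2^4 = 16, sqrt(2) ~ 1.4142136
PP ~ 16 * 1.4142136 = 22.6274176
Rounded to 2 decimals: 22.63

22.63


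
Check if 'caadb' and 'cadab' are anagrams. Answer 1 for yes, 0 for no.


Sort characters of 'caadb': 'aabcd'
Sort characters of 'cadab': 'aabcd'
Sorted forms match -> they ARE anagrams
Result: 1

1


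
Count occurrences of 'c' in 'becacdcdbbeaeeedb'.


Scanning 'becacdcdbbeaeeedb' for 'c':
  Position 2: 'c' -> MATCH (count: 1)
  Position 4: 'c' -> MATCH (count: 2)
  Position 6: 'c' -> MATCH (count: 3)
Total occurrences of 'c': 3

3


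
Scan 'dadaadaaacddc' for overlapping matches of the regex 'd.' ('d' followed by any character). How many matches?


Pattern: d. means 'd' followed by any character.
Scanning 'dadaadaaacddc' position-by-position:
  Pos 0: window 'da' -> MATCH
  Pos 1: window 'ad' -> no
  Pos 2: window 'da' -> MATCH
  Pos 3: window 'aa' -> no
  Pos 4: window 'ad' -> no
  Pos 5: window 'da' -> MATCH
  Pos 6: window 'aa' -> no
  Pos 7: window 'aa' -> no
  Pos 8: window 'ac' -> no
  Pos 9: window 'cd' -> no
  Pos 10: window 'dd' -> MATCH
  Pos 11: window 'dc' -> MATCH
  Pos 12: window 'c' -> no
Total matches: 5

5


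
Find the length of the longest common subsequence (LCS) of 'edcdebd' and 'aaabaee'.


DP table for LCS of 'edcdebd' and 'aaabaee':
       a  a  a  b  a  e  e
    0  0  0  0  0  0  0  0
  e 0  0  0  0  0  0  1  1
  d 0  0  0  0  0  0  1  1
  c 0  0  0  0  0  0  1  1
  d 0  0  0  0  0  0  1  1
  e 0  0  0  0  0  0  1  2
  b 0  0  0  0  1  1  1  2
  d 0  0  0  0  1  1  1  2
LCS: 'ee'
LCS length = 2

2


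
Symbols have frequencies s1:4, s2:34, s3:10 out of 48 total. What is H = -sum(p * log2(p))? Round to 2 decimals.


Computing entropy H = -sum(p_i * log2(p_i)):
  s1: p = 4/48 = 0.0833, -p*log2(p) = 0.2987
  s2: p = 34/48 = 0.7083, -p*log2(p) = 0.3524
  s3: p = 10/48 = 0.2083, -p*log2(p) = 0.4715
H = sum of terms = 1.1226
Rounded to 2 decimals: 1.12

1.12


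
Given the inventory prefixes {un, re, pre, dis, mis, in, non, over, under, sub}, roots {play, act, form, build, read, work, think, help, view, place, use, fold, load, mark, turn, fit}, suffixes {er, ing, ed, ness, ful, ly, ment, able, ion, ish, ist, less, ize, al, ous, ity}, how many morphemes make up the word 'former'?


Segmenting 'former' against the inventory:
  'form' -> root (morpheme 1)
  'er' -> suffix (morpheme 2)
Total morphemes: 2

2


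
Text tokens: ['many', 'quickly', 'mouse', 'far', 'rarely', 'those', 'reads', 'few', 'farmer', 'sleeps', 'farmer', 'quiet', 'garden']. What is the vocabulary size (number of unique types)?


Listing all tokens and tracking unique types:
  Token 1: 'many' -> NEW (unique so far: 1)
  Token 2: 'quickly' -> NEW (unique so far: 2)
  Token 3: 'mouse' -> NEW (unique so far: 3)
  Token 4: 'far' -> NEW (unique so far: 4)
  Token 5: 'rarely' -> NEW (unique so far: 5)
  Token 6: 'those' -> NEW (unique so far: 6)
  Token 7: 'reads' -> NEW (unique so far: 7)
  Token 8: 'few' -> NEW (unique so far: 8)
  Token 9: 'farmer' -> NEW (unique so far: 9)
  Token 10: 'sleeps' -> NEW (unique so far: 10)
  Token 11: 'farmer' -> duplicate (unique so far: 10)
  Token 12: 'quiet' -> NEW (unique so far: 11)
  Token 13: 'garden' -> NEW (unique so far: 12)
Unique types: ('far', 'farmer', 'few', 'garden', 'many', 'mouse', 'quickly', 'quiet', 'rarely', 'reads', 'sleeps', 'those')
Vocabulary size: 12

12


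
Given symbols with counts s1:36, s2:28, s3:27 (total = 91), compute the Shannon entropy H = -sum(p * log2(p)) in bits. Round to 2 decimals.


Computing entropy H = -sum(p_i * log2(p_i)):
  s1: p = 36/91 = 0.3956, -p*log2(p) = 0.5293
  s2: p = 28/91 = 0.3077, -p*log2(p) = 0.5232
  s3: p = 27/91 = 0.2967, -p*log2(p) = 0.5201
H = sum of terms = 1.5726
Rounded to 2 decimals: 1.57

1.57


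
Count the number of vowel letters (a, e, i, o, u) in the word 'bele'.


Scanning each character of 'bele':
  Position 1: 'b' -> consonant (running count: 0)
  Position 2: 'e' -> vowel (running count: 1)
  Position 3: 'l' -> consonant (running count: 1)
  Position 4: 'e' -> vowel (running count: 2)
Total vowels: 2

2


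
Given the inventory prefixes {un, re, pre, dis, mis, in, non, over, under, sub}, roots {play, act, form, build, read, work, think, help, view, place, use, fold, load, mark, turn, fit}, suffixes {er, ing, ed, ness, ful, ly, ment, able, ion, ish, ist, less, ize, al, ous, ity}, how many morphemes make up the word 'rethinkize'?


Segmenting 'rethinkize' against the inventory:
  're' -> prefix (morpheme 1)
  'think' -> root (morpheme 2)
  'ize' -> suffix (morpheme 3)
Total morphemes: 3

3


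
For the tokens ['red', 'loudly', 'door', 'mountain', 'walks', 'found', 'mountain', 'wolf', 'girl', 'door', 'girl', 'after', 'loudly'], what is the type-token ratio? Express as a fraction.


Tokens: 13
Unique types: ('after', 'door', 'found', 'girl', 'loudly', 'mountain', 'red', 'walks', 'wolf') = 9
TTR = 9/13
Already in lowest terms.

9/13


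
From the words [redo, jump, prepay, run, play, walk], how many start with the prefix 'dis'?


Checking each word for prefix 'dis':
  'redo' -> no (count: 0)
  'jump' -> no (count: 0)
  'prepay' -> no (count: 0)
  'run' -> no (count: 0)
  'play' -> no (count: 0)
  'walk' -> no (count: 0)
Total with prefix 'dis': 0

0


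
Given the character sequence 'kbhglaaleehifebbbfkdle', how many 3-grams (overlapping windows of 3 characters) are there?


String 'kbhglaaleehifebbbfkdle' has length L = 22.
Number of overlapping n-grams = L - n + 1
Substituting: 22 - 3 + 1 = 20

20


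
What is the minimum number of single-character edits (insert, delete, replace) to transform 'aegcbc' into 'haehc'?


Building DP table for s1='aegcbc' (len 6) and s2='haehc' (len 5):
       h  a  e  h  c
    0  1  2  3  4  5
  a 1  1  1  2  3  4
  e 2  2  2  1  2  3
  g 3  3  3  2  2  3
  c 4  4  4  3  3  2
  b 5  5  5  4  4  3
  c 6  6  6  5  5  4
Edit distance = dp[6][5] = 4

4


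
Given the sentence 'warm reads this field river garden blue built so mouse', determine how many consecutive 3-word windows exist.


Word trigrams from [10] words:
  Trigram 1: (warm reads this)
  Trigram 2: (reads this field)
  Trigram 3: (this field river)
  Trigram 4: (field river garden)
  Trigram 5: (river garden blue)
  Trigram 6: (garden blue built)
  Trigram 7: (blue built so)
  Trigram 8: (built so mouse)
Total word trigrams: 10 - 2 = 8

8


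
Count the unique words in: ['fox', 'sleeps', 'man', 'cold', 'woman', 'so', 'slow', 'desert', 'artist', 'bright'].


Listing all tokens and tracking unique types:
  Token 1: 'fox' -> NEW (unique so far: 1)
  Token 2: 'sleeps' -> NEW (unique so far: 2)
  Token 3: 'man' -> NEW (unique so far: 3)
  Token 4: 'cold' -> NEW (unique so far: 4)
  Token 5: 'woman' -> NEW (unique so far: 5)
  Token 6: 'so' -> NEW (unique so far: 6)
  Token 7: 'slow' -> NEW (unique so far: 7)
  Token 8: 'desert' -> NEW (unique so far: 8)
  Token 9: 'artist' -> NEW (unique so far: 9)
  Token 10: 'bright' -> NEW (unique so far: 10)
Unique types: ('artist', 'bright', 'cold', 'desert', 'fox', 'man', 'sleeps', 'slow', 'so', 'woman')
Vocabulary size: 10

10


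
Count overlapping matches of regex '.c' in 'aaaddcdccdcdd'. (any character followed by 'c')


Pattern: .c means any character followed by 'c'.
Scanning 'aaaddcdccdcdd' position-by-position:
  Pos 0: window 'aa' -> no
  Pos 1: window 'aa' -> no
  Pos 2: window 'ad' -> no
  Pos 3: window 'dd' -> no
  Pos 4: window 'dc' -> MATCH
  Pos 5: window 'cd' -> no
  Pos 6: window 'dc' -> MATCH
  Pos 7: window 'cc' -> MATCH
  Pos 8: window 'cd' -> no
  Pos 9: window 'dc' -> MATCH
  Pos 10: window 'cd' -> no
  Pos 11: window 'dd' -> no
  Pos 12: window 'd' -> no
Total matches: 4

4


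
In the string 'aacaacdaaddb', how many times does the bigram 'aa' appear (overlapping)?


Scanning 'aacaacdaaddb' for bigram 'aa':
  Position 0: 'aa' -> MATCH
  Position 1: 'ac' -> no
  Position 2: 'ca' -> no
  Position 3: 'aa' -> MATCH
  Position 4: 'ac' -> no
  Position 5: 'cd' -> no
  Position 6: 'da' -> no
  Position 7: 'aa' -> MATCH
  Position 8: 'ad' -> no
  Position 9: 'dd' -> no
  Position 10: 'db' -> no
Total matches: 3

3


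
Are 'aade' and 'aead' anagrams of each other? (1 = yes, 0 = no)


Sort characters of 'aade': 'aade'
Sort characters of 'aead': 'aade'
Sorted forms match -> they ARE anagrams
Result: 1

1


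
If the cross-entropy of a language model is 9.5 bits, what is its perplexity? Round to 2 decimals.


Perplexity formula: PP = 2^H
H = 9.5
PP = 2^9.5
Decompose: 2^9.5 = 2^9 * 2^0.5 = 2^9 * sqrt(2)
2^9 = 512, sqrt(2) ~ 1.4142136
PP ~ 512 * 1.4142136 = 724.0773632
Rounded to 2 decimals: 724.08

724.08


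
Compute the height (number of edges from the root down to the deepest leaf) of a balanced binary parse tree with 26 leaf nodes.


In a balanced binary tree with n leaves the deepest leaf is ceil(log2(n)) edges below the root.
log2(26) = 4.7004
ceil(4.7004) = 5
height (edges) = 5

5


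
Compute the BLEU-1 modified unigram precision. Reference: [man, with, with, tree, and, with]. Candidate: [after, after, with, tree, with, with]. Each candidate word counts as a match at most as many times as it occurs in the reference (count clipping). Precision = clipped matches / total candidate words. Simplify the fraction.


Reference word counts: {'and': 1, 'man': 1, 'tree': 1, 'with': 3}
Checking each candidate word (with clipping):
  'after' -> not in reference -> no match (matches: 0)
  'after' -> not in reference -> no match (matches: 0)
  'with' -> in reference (ref count 3, used 1/3) -> match (matches: 1)
  'tree' -> in reference (ref count 1, used 1/1) -> match (matches: 2)
  'with' -> in reference (ref count 3, used 2/3) -> match (matches: 3)
  'with' -> in reference (ref count 3, used 3/3) -> match (matches: 4)
Clipped matches: 4, Candidate length: 6
Precision = 4/6 = 2/3

2/3


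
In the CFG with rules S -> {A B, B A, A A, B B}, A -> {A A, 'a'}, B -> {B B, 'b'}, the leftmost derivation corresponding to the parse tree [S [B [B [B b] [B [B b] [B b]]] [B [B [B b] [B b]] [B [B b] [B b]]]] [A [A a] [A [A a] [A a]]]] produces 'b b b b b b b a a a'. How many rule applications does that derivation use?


Every bracketed nonterminal node [X ...] in the tree is produced by exactly one rule application.
Reading the tree off as a leftmost derivation:
  Step 1: S  =>  B A   (applied S -> B A)
  Step 2: B A  =>  B B A   (applied B -> B B)
  Step 3: B B A  =>  B B B A   (applied B -> B B)
  Step 4: B B B A  =>  b B B A   (applied B -> b)
  Step 5: b B B A  =>  b B B B A   (applied B -> B B)
  Step 6: b B B B A  =>  b b B B A   (applied B -> b)
  Step 7: b b B B A  =>  b b b B A   (applied B -> b)
  Step 8: b b b B A  =>  b b b B B A   (applied B -> B B)
  Step 9: b b b B B A  =>  b b b B B B A   (applied B -> B B)
  Step 10: b b b B B B A  =>  b b b b B B A   (applied B -> b)
  Step 11: b b b b B B A  =>  b b b b b B A   (applied B -> b)
  Step 12: b b b b b B A  =>  b b b b b B B A   (applied B -> B B)
  Step 13: b b b b b B B A  =>  b b b b b b B A   (applied B -> b)
  Step 14: b b b b b b B A  =>  b b b b b b b A   (applied B -> b)
  Step 15: b b b b b b b A  =>  b b b b b b b A A   (applied A -> A A)
  Step 16: b b b b b b b A A  =>  b b b b b b b a A   (applied A -> a)
  Step 17: b b b b b b b a A  =>  b b b b b b b a A A   (applied A -> A A)
  Step 18: b b b b b b b a A A  =>  b b b b b b b a a A   (applied A -> a)
  Step 19: b b b b b b b a a A  =>  b b b b b b b a a a   (applied A -> a)
Final yield: b b b b b b b a a a
Total rewrite steps: 19

19


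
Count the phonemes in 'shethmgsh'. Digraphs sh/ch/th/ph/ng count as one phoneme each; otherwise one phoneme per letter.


Parsing 'shethmgsh' greedily, digraphs first:
  'sh' -> digraph (1 consonant phoneme) (phonemes so far: 1)
  'e' -> vowel phoneme (phonemes so far: 2)
  'th' -> digraph (1 consonant phoneme) (phonemes so far: 3)
  'm' -> consonant phoneme (phonemes so far: 4)
  'g' -> consonant phoneme (phonemes so far: 5)
  'sh' -> digraph (1 consonant phoneme) (phonemes so far: 6)
Total phonemes: 6

6


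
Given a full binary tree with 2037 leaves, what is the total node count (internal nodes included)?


Leaf nodes (terminals): 2037
Internal nodes = n - 1 = 2037 - 1 = 2036
Total = leaves + internal = 2037 + 2036 = 4073

4073


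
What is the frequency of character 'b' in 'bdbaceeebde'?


Scanning 'bdbaceeebde' for 'b':
  Position 0: 'b' -> MATCH (count: 1)
  Position 2: 'b' -> MATCH (count: 2)
  Position 8: 'b' -> MATCH (count: 3)
Total occurrences of 'b': 3

3


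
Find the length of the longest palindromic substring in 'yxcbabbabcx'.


Scanning 'yxcbabbabcx' for palindromic substrings.
Substring at positions 1-10: 'xcbabbabcx'.
Check: reverse('xcbabbabcx') = 'xcbabbabcx' -> palindrome confirmed.
Neighbouring characters ('y' / '-') break symmetry, so it cannot extend further.
No longer palindromic substring exists; longest length = 10

10


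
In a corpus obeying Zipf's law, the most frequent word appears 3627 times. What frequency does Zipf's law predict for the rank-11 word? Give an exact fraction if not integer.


Zipf's law: freq(rank) = f1 / rank
f1 = 3627, rank = 11
freq = 3627 / 11
GCD(3627, 11) = 1
Simplified: 3627/11

3627/11


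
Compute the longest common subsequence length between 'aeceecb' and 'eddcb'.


DP table for LCS of 'aeceecb' and 'eddcb':
       e  d  d  c  b
    0  0  0  0  0  0
  a 0  0  0  0  0  0
  e 0  1  1  1  1  1
  c 0  1  1  1  2  2
  e 0  1  1  1  2  2
  e 0  1  1  1  2  2
  c 0  1  1  1  2  2
  b 0  1  1  1  2  3
LCS: 'ecb'
LCS length = 3

3


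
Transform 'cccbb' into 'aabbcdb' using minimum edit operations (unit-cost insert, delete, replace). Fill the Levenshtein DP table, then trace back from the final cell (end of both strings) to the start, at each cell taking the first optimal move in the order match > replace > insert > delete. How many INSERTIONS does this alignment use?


Edit distance = 5. Backtracking from cell (5, 7) with preference match > replace > insert > delete,
then listing the resulting alignment 'cccbb' -> 'aabbcdb' left to right:
  Step 1: insert 'a' [insertion #1]
  Step 2: insert 'a' [insertion #2]
  Step 3: replace c->b
  Step 4: replace c->b
  Step 5: keep 'c'
  Step 6: replace b->d
  Step 7: keep 'b'
Total insertions: 2

2


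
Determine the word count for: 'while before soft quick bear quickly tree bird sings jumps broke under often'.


Counting words by splitting on spaces:
  Word 1: 'while'
  Word 2: 'before'
  Word 3: 'soft'
  Word 4: 'quick'
  Word 5: 'bear'
  Word 6: 'quickly'
  Word 7: 'tree'
  Word 8: 'bird'
  Word 9: 'sings'
  Word 10: 'jumps'
  Word 11: 'broke'
  Word 12: 'under'
  Word 13: 'often'
Total words: 13

13
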